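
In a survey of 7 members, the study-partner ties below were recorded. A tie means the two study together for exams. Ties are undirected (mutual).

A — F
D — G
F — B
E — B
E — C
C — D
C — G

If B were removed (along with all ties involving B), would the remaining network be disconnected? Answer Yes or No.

Removing B leaves {C, D, E, and G} with no path to {A and F}, so the network splits into 2 components. B is a cut vertex.

Yes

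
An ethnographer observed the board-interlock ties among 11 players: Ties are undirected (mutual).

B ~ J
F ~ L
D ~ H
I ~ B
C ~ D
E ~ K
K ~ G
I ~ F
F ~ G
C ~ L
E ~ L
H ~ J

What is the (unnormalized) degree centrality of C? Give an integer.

C is directly tied to D and L. That is 2 neighbors, so the degree of C is 2.

2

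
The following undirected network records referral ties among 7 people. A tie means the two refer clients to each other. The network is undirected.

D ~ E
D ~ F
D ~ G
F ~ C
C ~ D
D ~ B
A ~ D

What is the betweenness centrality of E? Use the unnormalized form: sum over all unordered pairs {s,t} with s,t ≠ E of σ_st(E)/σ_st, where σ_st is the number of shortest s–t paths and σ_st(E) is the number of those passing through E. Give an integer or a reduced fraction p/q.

No shortest path between any pair of other nodes passes through E.
Summing the contributions gives betweenness(E) = 0.

0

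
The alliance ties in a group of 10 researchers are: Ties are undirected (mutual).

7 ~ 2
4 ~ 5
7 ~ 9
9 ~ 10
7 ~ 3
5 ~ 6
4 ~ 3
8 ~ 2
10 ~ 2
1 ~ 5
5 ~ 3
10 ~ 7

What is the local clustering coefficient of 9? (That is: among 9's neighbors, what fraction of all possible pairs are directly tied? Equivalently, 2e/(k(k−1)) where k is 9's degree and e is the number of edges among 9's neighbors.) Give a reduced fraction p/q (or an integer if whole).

1

9's neighbors: 7 and 10 (k = 2).
Possible neighbor pairs: C(2,2) = 1. Edges among them: 7–10 → e = 1.
Clustering(9) = 1/1.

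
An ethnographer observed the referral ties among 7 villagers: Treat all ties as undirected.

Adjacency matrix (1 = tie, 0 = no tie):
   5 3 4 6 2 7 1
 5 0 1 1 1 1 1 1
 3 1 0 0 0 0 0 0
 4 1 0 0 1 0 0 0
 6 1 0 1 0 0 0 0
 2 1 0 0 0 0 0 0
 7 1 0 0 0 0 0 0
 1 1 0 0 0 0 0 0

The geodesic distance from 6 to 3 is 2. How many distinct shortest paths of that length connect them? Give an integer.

1

The shortest distance is 2, and the only length-2 path is 6–5–3. So there is exactly 1 shortest path.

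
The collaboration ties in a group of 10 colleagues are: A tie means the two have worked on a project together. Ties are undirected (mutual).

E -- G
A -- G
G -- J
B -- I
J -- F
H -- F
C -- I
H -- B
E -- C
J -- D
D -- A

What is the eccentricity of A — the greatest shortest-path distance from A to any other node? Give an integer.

Distances from A: B:5, C:3, D:1, E:2, F:3, G:1, H:4, I:4, J:2.
The largest is 5 (to B), so the eccentricity of A is 5.

5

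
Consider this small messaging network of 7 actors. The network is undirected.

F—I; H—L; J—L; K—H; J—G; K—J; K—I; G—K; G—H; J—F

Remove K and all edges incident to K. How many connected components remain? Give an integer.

K's neighbors (G, H, I, and J) remain reachable from one another through other ties, so the rest of the network stays in one piece.

1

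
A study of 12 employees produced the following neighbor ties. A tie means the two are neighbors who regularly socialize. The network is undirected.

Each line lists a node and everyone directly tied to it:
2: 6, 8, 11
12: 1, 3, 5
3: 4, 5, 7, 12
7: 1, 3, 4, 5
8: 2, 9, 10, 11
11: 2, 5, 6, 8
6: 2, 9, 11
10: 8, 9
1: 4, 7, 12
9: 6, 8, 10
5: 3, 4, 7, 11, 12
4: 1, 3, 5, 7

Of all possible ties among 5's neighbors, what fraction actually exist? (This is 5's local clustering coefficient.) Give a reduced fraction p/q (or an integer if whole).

2/5

5's neighbors: 3, 4, 7, 11, and 12 (k = 5).
Possible neighbor pairs: C(5,2) = 10. Edges among them: 3–4, 3–7, 3–12, 4–7 → e = 4.
Clustering(5) = 4/10 = 2/5.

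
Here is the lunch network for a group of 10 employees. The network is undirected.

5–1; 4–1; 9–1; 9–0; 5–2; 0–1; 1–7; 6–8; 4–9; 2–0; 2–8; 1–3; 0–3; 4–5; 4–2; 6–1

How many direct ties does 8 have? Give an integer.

2

8 is directly tied to 2 and 6. That is 2 neighbors, so the degree of 8 is 2.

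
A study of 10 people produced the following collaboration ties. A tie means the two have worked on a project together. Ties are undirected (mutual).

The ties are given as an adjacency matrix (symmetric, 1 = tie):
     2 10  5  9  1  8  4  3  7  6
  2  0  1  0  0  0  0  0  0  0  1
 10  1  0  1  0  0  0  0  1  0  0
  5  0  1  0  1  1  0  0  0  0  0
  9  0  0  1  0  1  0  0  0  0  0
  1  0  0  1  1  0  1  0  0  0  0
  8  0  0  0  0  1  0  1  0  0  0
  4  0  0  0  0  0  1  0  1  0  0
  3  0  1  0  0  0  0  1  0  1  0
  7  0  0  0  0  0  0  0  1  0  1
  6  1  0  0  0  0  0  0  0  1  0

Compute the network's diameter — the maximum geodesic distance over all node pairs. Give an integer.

4

Eccentricity of each node (its greatest distance to any other): 1:4, 2:4, 3:3, 4:3, 5:3, 6:4, 7:4, 8:4, 9:4, 10:3.
The maximum eccentricity is 4, realized for instance by the pair 2–8 via 2 – 10 – 5 – 1 – 8. So the diameter is 4.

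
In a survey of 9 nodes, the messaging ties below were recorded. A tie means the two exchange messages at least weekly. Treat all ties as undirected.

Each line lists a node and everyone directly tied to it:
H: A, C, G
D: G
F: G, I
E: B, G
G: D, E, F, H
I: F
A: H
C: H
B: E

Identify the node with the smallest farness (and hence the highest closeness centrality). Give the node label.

Farness (sum of distances to all others) for each node — A:22, B:24, C:22, D:19, E:17, F:17, G:12, H:15, I:24.
The smallest farness is 12, for G, so G has the highest closeness.

G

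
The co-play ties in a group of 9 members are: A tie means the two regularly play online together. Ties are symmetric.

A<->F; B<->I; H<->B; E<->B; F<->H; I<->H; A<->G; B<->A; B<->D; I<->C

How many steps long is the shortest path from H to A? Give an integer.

One shortest route is H – F – A, which uses 2 edges, and H and A are not directly tied, so nothing shorter exists. So d(H,A) = 2.

2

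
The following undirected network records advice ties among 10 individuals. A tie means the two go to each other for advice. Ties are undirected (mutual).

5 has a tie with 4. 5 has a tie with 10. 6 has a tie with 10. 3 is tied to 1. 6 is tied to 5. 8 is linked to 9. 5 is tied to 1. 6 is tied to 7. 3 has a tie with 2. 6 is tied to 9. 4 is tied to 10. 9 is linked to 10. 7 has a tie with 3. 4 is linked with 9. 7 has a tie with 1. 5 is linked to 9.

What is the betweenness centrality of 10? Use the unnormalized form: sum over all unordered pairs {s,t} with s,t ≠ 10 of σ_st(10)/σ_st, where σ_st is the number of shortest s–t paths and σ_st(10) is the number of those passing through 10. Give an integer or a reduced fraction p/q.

7/12

Pairs whose geodesics pass through 10 — 6–4: 1/3; 4–7: 1/4.
All other pairs contribute 0.
Summing the contributions gives betweenness(10) = 7/12.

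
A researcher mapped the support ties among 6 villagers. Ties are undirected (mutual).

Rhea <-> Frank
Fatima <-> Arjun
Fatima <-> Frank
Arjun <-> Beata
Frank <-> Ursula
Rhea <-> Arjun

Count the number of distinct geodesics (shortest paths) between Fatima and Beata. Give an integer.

1

The shortest distance is 2, and the only length-2 path is Fatima–Arjun–Beata. So there is exactly 1 shortest path.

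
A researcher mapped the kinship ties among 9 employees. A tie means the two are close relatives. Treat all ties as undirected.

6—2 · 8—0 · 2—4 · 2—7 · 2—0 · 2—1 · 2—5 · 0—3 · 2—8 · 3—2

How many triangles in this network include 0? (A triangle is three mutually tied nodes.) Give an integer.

2

0's neighbors: 2, 3, and 8.
Neighbor pairs that are themselves tied: 0–2–3; 0–2–8. Each forms one triangle with 0, for 2 in total.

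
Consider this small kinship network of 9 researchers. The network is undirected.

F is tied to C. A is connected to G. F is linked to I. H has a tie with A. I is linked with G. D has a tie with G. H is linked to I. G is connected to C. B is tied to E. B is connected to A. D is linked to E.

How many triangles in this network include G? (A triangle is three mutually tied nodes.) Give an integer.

0

G's neighbors are A, C, D, and I, but none of them are tied to each other, so no triangle contains G.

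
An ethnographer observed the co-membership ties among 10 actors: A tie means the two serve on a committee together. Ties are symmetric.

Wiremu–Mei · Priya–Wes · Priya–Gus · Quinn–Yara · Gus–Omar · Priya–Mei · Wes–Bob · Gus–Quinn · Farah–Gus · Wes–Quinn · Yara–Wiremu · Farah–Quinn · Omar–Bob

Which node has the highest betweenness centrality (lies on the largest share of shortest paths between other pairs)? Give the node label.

Quinn

Unnormalized betweenness of each node: Bob:1, Farah:0, Gus:29/3, Mei:10/3, Omar:3/2, Priya:49/6, Quinn:32/3, Wes:20/3, Wiremu:5/3, Yara:13/3.
Quinn has the largest value, 32/3, making it the main broker — the node through which the most shortest paths run.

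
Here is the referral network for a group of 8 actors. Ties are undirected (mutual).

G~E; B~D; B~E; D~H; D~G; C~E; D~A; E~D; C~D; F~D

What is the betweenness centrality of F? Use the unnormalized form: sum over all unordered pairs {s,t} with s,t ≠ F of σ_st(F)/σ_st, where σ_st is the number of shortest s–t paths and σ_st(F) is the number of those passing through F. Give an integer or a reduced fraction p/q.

No shortest path between any pair of other nodes passes through F.
Summing the contributions gives betweenness(F) = 0.

0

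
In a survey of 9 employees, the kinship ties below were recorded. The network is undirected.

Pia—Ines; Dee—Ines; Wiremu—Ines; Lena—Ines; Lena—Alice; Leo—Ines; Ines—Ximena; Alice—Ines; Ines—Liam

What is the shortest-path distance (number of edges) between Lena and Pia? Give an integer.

2

One shortest route is Lena – Ines – Pia, which uses 2 edges, and Lena and Pia are not directly tied, so nothing shorter exists. So d(Lena,Pia) = 2.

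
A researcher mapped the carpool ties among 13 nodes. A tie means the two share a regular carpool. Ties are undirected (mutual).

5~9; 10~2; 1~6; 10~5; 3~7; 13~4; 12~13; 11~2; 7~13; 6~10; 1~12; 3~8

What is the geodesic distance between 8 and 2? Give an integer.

One shortest route is 8 – 3 – 7 – 13 – 12 – 1 – 6 – 10 – 2, which uses 8 edges, and at distance 7 from 8 we only reach {10}, which does not include 2. So d(8,2) = 8.

8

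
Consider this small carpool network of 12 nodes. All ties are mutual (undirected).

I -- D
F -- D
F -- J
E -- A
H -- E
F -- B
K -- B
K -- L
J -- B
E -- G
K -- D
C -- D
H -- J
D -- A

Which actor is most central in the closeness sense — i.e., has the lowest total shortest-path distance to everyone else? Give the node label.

D

Farness (sum of distances to all others) for each node — A:23, B:25, C:29, D:19, E:26, F:23, G:36, H:28, I:29, J:24, K:23, L:33.
The smallest farness is 19, for D, so D has the highest closeness.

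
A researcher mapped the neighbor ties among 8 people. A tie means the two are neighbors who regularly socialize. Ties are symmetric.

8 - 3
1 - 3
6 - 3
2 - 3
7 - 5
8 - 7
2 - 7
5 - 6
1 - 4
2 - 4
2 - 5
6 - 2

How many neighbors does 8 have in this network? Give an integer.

2

8 is directly tied to 3 and 7. That is 2 neighbors, so the degree of 8 is 2.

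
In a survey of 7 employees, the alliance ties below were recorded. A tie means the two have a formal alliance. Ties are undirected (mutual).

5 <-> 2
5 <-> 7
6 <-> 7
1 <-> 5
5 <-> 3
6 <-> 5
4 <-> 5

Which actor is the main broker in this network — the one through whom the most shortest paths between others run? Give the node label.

Unnormalized betweenness of each node: 1:0, 2:0, 3:0, 4:0, 5:14, 6:0, 7:0.
5 has the largest value, 14, making it the main broker — the node through which the most shortest paths run.

5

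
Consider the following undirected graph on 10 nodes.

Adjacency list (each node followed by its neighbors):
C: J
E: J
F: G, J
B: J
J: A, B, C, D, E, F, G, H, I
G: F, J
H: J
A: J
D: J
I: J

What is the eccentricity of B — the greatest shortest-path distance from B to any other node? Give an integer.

2

Distances from B: A:2, C:2, D:2, E:2, F:2, G:2, H:2, I:2, J:1.
The largest is 2 (to E, D, C, G, F, H, A, and I), so the eccentricity of B is 2.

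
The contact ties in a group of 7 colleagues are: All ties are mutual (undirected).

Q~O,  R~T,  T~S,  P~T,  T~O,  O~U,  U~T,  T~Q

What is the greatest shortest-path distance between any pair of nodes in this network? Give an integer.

2

Eccentricity of each node (its greatest distance to any other): O:2, P:2, Q:2, R:2, S:2, T:1, U:2.
The maximum eccentricity is 2, realized for instance by the pair P–U via P – T – U. So the diameter is 2.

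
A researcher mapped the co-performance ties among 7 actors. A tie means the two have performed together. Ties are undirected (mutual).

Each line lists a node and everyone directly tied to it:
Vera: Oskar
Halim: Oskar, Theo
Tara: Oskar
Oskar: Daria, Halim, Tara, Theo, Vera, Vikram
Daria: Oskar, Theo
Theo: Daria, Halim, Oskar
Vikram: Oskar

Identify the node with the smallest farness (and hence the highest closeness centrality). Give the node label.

Farness (sum of distances to all others) for each node — Daria:10, Halim:10, Oskar:6, Tara:11, Theo:9, Vera:11, Vikram:11.
The smallest farness is 6, for Oskar, so Oskar has the highest closeness.

Oskar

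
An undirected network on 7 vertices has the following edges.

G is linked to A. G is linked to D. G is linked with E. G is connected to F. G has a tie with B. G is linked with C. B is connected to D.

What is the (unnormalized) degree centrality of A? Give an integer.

1

A is directly tied to G. That is 1 neighbor, so the degree of A is 1.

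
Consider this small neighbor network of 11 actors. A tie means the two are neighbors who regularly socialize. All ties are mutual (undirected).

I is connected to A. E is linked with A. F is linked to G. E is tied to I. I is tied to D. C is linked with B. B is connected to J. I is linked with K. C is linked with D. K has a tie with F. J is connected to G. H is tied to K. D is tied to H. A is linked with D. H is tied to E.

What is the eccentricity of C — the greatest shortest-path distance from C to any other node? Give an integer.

Distances from C: A:2, B:1, D:1, E:3, F:4, G:3, H:2, I:2, J:2, K:3.
The largest is 4 (to F), so the eccentricity of C is 4.

4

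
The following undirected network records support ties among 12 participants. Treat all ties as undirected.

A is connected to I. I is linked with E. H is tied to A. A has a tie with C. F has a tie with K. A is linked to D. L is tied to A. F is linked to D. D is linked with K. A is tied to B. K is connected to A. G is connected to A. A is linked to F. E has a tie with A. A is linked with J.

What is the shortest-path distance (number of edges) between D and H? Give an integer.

One shortest route is D – A – H, which uses 2 edges, and D and H are not directly tied, so nothing shorter exists. So d(D,H) = 2.

2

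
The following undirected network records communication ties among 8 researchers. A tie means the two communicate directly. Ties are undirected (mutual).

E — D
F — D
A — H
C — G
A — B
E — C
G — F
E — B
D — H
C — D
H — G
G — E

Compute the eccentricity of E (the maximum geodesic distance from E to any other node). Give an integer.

Distances from E: A:2, B:1, C:1, D:1, F:2, G:1, H:2.
The largest is 2 (to F, H, and A), so the eccentricity of E is 2.

2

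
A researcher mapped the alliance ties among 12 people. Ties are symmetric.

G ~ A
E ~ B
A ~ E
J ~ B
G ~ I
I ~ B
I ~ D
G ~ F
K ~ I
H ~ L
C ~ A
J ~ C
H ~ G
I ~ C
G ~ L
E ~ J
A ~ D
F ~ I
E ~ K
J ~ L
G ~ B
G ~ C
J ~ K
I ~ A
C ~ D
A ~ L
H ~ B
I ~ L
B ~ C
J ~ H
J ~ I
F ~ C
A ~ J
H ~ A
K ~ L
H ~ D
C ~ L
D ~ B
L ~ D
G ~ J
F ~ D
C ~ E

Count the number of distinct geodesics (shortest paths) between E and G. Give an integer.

4

The shortest distance is 2. The length-2 paths are: E–C–G; E–J–G; E–A–G; E–B–G.
That gives 4 distinct shortest paths.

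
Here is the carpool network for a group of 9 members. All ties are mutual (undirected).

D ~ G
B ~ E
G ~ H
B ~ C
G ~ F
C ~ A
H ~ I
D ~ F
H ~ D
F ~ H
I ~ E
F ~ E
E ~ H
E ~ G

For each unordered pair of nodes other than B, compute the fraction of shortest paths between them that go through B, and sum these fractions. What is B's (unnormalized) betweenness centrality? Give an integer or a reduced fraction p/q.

12

Pairs whose geodesics pass through B — C–E: 1; C–H: 1; C–G: 1; C–F: 1; C–I: 1; C–D: 3/3; A–E: 1; A–H: 1; A–G: 1; A–F: 1; A–I: 1; A–D: 3/3.
All other pairs contribute 0.
Summing the contributions gives betweenness(B) = 12.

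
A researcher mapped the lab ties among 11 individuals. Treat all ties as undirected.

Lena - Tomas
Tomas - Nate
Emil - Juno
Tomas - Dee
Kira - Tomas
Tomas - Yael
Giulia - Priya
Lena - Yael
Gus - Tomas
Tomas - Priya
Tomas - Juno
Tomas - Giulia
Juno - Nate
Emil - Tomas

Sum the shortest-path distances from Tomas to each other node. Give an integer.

10

Distances from Tomas: Dee:1, Emil:1, Giulia:1, Gus:1, Juno:1, Kira:1, Lena:1, Nate:1, Priya:1, Yael:1.
Sum = 1 + 1 + 1 + 1 + 1 + 1 + 1 + 1 + 1 + 1 = 10.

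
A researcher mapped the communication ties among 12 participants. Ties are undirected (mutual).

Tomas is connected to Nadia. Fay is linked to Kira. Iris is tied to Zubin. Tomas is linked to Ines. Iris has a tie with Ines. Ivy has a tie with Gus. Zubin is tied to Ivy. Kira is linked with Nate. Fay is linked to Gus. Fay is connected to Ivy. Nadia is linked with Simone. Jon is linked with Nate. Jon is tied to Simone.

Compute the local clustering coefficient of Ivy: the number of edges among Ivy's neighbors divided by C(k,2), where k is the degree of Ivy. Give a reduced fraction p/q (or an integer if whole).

1/3

Ivy's neighbors: Fay, Gus, and Zubin (k = 3).
Possible neighbor pairs: C(3,2) = 3. Edges among them: Fay–Gus → e = 1.
Clustering(Ivy) = 1/3.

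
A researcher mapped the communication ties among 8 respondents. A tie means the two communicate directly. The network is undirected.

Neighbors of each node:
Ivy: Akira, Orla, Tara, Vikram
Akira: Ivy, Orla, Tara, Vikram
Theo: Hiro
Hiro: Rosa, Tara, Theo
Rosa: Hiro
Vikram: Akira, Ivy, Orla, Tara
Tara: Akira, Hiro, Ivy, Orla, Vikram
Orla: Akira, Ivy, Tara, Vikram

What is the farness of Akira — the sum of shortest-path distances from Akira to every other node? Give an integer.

Distances from Akira: Hiro:2, Ivy:1, Orla:1, Rosa:3, Tara:1, Theo:3, Vikram:1.
Sum = 2 + 1 + 1 + 3 + 1 + 3 + 1 = 12.

12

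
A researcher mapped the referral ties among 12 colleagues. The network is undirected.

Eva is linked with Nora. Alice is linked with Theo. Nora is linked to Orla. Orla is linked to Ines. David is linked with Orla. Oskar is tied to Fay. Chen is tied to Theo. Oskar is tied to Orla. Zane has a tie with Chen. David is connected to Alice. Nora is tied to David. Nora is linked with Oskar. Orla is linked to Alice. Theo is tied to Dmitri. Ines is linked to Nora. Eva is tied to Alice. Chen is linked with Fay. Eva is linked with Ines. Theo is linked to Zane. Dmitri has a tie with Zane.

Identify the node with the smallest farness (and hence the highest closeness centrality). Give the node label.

Farness (sum of distances to all others) for each node — Alice:19, Chen:25, David:23, Dmitri:30, Eva:23, Fay:25, Ines:27, Nora:23, Orla:20, Oskar:23, Theo:21, Zane:27.
The smallest farness is 19, for Alice, so Alice has the highest closeness.

Alice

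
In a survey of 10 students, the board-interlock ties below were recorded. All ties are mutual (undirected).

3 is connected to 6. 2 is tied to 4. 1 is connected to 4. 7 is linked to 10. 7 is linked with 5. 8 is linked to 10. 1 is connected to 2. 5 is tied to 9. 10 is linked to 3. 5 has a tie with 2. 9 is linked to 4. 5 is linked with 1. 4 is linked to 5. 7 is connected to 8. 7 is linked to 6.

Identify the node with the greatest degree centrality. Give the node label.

5

Degrees — 1:3, 2:3, 3:2, 4:4, 5:5, 6:2, 7:4, 8:2, 9:2, 10:3.
The maximum is 5, attained only by 5.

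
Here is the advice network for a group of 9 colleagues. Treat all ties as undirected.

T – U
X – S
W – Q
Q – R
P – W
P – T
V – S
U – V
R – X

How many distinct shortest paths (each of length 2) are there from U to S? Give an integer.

1

The shortest distance is 2, and the only length-2 path is U–V–S. So there is exactly 1 shortest path.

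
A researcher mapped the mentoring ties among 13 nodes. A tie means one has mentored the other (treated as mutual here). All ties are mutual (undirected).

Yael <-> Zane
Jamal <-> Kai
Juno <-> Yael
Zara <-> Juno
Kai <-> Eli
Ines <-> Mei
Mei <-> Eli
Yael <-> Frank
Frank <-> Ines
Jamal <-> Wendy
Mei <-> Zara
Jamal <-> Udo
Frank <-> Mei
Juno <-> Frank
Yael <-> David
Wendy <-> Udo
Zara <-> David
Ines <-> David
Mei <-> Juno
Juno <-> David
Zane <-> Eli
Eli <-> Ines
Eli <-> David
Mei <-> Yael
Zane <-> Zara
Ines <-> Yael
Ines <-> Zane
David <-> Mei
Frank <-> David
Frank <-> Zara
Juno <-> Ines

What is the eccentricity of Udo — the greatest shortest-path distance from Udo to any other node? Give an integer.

Distances from Udo: David:4, Eli:3, Frank:5, Ines:4, Jamal:1, Juno:5, Kai:2, Mei:4, Wendy:1, Yael:5, Zane:4, Zara:5.
The largest is 5 (to Juno, Frank, Yael, and Zara), so the eccentricity of Udo is 5.

5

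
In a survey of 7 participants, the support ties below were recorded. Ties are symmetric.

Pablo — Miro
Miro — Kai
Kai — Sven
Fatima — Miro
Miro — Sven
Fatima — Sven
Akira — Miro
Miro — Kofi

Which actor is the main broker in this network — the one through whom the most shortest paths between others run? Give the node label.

Miro

Unnormalized betweenness of each node: Akira:0, Fatima:0, Kai:0, Kofi:0, Miro:25/2, Pablo:0, Sven:1/2.
Miro has the largest value, 25/2, making it the main broker — the node through which the most shortest paths run.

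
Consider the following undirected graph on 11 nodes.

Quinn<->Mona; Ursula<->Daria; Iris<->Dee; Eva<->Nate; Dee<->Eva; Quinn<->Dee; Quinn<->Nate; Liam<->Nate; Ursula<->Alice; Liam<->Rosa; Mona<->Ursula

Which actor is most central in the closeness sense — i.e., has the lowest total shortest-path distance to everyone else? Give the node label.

Farness (sum of distances to all others) for each node — Alice:37, Daria:37, Dee:25, Eva:28, Iris:34, Liam:30, Mona:23, Nate:23, Quinn:20, Rosa:39, Ursula:28.
The smallest farness is 20, for Quinn, so Quinn has the highest closeness.

Quinn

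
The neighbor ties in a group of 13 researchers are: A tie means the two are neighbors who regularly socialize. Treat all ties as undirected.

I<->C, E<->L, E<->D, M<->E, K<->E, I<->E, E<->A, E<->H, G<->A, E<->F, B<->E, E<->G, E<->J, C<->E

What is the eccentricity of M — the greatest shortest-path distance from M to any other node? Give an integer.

2

Distances from M: A:2, B:2, C:2, D:2, E:1, F:2, G:2, H:2, I:2, J:2, K:2, L:2.
The largest is 2 (to G, D, K, I, H, A, B, C, F, L, and J), so the eccentricity of M is 2.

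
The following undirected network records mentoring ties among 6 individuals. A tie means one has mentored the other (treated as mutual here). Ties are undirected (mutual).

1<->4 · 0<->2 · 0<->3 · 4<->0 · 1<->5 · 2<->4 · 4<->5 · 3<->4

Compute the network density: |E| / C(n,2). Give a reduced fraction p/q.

8/15

There are 8 edges and 6 nodes, so the maximum possible is C(6,2) = 15.
Density = 8/15.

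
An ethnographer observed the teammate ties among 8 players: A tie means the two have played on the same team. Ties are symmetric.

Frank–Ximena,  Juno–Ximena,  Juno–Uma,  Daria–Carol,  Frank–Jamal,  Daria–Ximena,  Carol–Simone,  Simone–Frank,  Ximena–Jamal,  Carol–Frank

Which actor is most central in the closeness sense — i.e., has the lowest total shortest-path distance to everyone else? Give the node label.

Ximena

Farness (sum of distances to all others) for each node — Carol:14, Daria:13, Frank:11, Jamal:13, Juno:14, Simone:15, Uma:20, Ximena:10.
The smallest farness is 10, for Ximena, so Ximena has the highest closeness.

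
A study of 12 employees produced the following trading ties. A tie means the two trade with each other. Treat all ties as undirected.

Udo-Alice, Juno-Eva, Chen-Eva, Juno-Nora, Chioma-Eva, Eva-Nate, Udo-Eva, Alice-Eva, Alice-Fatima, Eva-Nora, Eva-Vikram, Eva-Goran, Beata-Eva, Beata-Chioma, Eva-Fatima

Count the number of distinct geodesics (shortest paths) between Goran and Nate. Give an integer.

1

The shortest distance is 2, and the only length-2 path is Goran–Eva–Nate. So there is exactly 1 shortest path.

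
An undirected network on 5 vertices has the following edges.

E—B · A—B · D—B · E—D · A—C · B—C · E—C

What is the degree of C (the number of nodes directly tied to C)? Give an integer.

C is directly tied to A, B, and E. That is 3 neighbors, so the degree of C is 3.

3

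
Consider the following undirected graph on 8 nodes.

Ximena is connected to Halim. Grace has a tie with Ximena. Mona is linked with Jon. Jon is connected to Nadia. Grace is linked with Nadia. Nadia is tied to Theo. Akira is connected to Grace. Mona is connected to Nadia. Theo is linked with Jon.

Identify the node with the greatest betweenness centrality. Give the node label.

Grace

Unnormalized betweenness of each node: Akira:0, Grace:14, Halim:0, Jon:1/2, Mona:0, Nadia:25/2, Theo:0, Ximena:6.
Grace has the largest value, 14, making it the main broker — the node through which the most shortest paths run.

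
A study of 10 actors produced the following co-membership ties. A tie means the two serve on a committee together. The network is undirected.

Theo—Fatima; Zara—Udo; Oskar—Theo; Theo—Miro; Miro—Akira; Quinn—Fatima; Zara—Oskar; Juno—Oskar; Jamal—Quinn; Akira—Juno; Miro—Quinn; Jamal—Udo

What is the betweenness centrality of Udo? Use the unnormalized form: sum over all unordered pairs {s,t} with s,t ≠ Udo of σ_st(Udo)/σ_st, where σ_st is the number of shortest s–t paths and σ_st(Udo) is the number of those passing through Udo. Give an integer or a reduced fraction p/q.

7/2

Pairs whose geodesics pass through Udo — Quinn–Zara: 1; Jamal–Zara: 1; Jamal–Oskar: 1; Jamal–Juno: 1/2.
All other pairs contribute 0.
Summing the contributions gives betweenness(Udo) = 7/2.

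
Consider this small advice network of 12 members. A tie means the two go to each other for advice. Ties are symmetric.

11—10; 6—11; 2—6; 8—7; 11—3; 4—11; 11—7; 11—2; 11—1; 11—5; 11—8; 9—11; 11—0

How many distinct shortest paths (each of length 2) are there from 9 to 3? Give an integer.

The shortest distance is 2, and the only length-2 path is 9–11–3. So there is exactly 1 shortest path.

1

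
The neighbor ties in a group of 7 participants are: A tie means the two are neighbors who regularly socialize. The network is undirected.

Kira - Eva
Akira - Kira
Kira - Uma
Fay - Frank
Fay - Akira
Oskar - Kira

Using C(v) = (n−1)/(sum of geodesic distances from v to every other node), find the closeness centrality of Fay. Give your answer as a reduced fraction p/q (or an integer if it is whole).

6/13

Distances from Fay: Akira:1, Eva:3, Frank:1, Kira:2, Oskar:3, Uma:3. Sum = 13.
n = 7, so closeness = 6/13.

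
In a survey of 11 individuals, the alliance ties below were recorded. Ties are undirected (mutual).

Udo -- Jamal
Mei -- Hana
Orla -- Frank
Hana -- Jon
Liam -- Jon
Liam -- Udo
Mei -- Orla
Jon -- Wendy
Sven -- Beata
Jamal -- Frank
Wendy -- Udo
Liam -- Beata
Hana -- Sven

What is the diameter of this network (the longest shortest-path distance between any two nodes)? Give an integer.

Eccentricity of each node (its greatest distance to any other): Beata:4, Frank:4, Hana:4, Jamal:4, Jon:4, Liam:4, Mei:4, Orla:4, Sven:4, Udo:4, Wendy:4.
The maximum eccentricity is 4, realized for instance by the pair Liam–Orla via Liam – Jon – Hana – Mei – Orla. So the diameter is 4.

4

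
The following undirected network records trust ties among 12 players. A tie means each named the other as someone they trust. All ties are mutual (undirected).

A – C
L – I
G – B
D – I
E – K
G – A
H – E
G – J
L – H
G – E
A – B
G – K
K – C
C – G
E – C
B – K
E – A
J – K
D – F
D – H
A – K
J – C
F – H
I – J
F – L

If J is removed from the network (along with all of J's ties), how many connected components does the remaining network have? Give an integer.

J's neighbors (C, G, I, and K) remain reachable from one another through other ties, so the rest of the network stays in one piece.

1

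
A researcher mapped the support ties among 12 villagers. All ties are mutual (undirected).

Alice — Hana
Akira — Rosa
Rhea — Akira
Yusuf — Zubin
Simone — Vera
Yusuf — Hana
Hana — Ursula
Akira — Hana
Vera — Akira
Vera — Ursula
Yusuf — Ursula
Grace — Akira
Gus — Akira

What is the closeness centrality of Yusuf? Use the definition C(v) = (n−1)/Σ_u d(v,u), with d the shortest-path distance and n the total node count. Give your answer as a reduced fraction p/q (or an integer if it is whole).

11/24

Distances from Yusuf: Akira:2, Alice:2, Grace:3, Gus:3, Hana:1, Rhea:3, Rosa:3, Simone:3, Ursula:1, Vera:2, Zubin:1. Sum = 24.
n = 12, so closeness = 11/24.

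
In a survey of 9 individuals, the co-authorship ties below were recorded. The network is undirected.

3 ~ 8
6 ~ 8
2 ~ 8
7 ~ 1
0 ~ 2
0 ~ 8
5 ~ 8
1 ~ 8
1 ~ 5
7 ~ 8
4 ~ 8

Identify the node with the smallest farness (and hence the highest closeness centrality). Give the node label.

8

Farness (sum of distances to all others) for each node — 0:14, 1:13, 2:14, 3:15, 4:15, 5:14, 6:15, 7:14, 8:8.
The smallest farness is 8, for 8, so 8 has the highest closeness.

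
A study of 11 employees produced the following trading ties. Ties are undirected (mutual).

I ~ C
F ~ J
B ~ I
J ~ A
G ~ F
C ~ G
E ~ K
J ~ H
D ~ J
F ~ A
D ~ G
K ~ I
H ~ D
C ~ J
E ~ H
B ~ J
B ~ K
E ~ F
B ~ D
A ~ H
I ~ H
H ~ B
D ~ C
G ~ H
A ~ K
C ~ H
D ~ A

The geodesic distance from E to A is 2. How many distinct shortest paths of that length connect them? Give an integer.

The shortest distance is 2. The length-2 paths are: E–K–A; E–H–A; E–F–A.
That gives 3 distinct shortest paths.

3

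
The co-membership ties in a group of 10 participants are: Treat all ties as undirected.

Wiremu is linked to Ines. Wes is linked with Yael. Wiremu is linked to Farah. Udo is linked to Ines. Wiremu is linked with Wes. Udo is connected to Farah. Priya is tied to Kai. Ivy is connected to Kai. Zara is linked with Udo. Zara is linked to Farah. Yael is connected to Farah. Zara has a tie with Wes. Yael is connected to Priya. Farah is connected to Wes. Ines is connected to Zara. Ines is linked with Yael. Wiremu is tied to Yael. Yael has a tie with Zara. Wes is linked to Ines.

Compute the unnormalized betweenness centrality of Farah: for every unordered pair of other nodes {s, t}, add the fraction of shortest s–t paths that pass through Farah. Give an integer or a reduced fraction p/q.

29/12

Pairs whose geodesics pass through Farah — Wes–Udo: 1/3; Udo–Yael: 1/3; Udo–Wiremu: 1/2; Udo–Ivy: 1/3; Udo–Priya: 1/3; Udo–Kai: 1/3; Zara–Wiremu: 1/4.
All other pairs contribute 0.
Summing the contributions gives betweenness(Farah) = 29/12.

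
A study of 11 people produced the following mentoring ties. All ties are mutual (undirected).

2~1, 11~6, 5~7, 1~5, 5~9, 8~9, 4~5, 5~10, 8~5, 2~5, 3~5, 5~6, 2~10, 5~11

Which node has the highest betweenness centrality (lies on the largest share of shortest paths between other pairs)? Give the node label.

Unnormalized betweenness of each node: 1:0, 2:1/2, 3:0, 4:0, 5:81/2, 6:0, 7:0, 8:0, 9:0, 10:0, 11:0.
5 has the largest value, 81/2, making it the main broker — the node through which the most shortest paths run.

5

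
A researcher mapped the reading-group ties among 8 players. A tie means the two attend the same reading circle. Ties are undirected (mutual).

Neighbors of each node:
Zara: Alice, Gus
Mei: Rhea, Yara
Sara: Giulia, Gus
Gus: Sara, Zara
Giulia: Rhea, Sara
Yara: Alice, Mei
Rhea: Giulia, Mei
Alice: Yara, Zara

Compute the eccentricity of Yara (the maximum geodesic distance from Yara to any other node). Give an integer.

Distances from Yara: Alice:1, Giulia:3, Gus:3, Mei:1, Rhea:2, Sara:4, Zara:2.
The largest is 4 (to Sara), so the eccentricity of Yara is 4.

4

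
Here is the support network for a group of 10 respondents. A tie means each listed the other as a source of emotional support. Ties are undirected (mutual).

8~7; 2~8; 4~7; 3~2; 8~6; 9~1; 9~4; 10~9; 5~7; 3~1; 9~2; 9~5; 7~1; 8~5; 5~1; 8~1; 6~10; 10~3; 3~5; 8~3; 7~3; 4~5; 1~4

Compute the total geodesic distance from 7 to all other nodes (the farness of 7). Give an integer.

13

Distances from 7: 1:1, 2:2, 3:1, 4:1, 5:1, 6:2, 8:1, 9:2, 10:2.
Sum = 1 + 2 + 1 + 1 + 1 + 2 + 1 + 2 + 2 = 13.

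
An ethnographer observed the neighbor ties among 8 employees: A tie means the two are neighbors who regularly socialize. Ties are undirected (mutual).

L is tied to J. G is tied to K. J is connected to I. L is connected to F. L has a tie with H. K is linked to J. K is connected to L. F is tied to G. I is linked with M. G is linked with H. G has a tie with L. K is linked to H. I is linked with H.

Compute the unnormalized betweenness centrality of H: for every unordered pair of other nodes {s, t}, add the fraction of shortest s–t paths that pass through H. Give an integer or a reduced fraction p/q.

16/3

Pairs whose geodesics pass through H — I–L: 1/2; I–F: 2/3; I–K: 1/2; I–G: 1; L–M: 1/2; F–M: 2/3; K–M: 1/2; M–G: 1.
All other pairs contribute 0.
Summing the contributions gives betweenness(H) = 16/3.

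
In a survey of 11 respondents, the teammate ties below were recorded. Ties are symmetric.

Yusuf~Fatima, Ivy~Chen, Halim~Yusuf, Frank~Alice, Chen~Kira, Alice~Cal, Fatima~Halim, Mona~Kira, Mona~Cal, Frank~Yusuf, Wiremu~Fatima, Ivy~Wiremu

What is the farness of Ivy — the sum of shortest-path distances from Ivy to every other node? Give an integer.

28

Distances from Ivy: Alice:5, Cal:4, Chen:1, Fatima:2, Frank:4, Halim:3, Kira:2, Mona:3, Wiremu:1, Yusuf:3.
Sum = 5 + 4 + 1 + 2 + 4 + 3 + 2 + 3 + 1 + 3 = 28.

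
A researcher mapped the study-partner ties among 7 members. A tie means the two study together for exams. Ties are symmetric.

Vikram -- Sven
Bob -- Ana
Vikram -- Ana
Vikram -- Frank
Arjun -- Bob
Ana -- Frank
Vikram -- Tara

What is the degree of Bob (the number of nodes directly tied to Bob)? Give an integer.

Bob is directly tied to Ana and Arjun. That is 2 neighbors, so the degree of Bob is 2.

2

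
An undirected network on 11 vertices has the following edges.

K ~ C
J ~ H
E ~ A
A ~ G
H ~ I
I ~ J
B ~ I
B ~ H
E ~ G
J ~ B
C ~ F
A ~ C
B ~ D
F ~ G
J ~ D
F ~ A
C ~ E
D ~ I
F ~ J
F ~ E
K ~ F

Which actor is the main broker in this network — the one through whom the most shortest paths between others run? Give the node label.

F

Unnormalized betweenness of each node: A:1/3, B:1/3, C:1, D:0, E:1/3, F:82/3, G:0, H:0, I:1/3, J:73/3, K:0.
F has the largest value, 82/3, making it the main broker — the node through which the most shortest paths run.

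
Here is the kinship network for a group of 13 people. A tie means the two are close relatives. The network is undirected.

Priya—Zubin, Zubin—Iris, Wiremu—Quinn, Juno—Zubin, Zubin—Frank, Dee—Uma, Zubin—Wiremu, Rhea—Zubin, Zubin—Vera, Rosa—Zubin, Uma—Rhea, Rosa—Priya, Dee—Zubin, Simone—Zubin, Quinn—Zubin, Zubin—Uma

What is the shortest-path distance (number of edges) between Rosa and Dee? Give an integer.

One shortest route is Rosa – Zubin – Dee, which uses 2 edges, and Rosa and Dee are not directly tied, so nothing shorter exists. So d(Rosa,Dee) = 2.

2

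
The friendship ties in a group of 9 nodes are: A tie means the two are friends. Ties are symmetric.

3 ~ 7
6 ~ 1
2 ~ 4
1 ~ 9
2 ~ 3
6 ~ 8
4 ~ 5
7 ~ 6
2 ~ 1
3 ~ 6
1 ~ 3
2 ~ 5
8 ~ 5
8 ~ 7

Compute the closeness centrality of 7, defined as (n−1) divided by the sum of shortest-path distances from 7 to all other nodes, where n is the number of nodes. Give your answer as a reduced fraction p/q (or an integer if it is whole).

8/15

Distances from 7: 1:2, 2:2, 3:1, 4:3, 5:2, 6:1, 8:1, 9:3. Sum = 15.
n = 9, so closeness = 8/15.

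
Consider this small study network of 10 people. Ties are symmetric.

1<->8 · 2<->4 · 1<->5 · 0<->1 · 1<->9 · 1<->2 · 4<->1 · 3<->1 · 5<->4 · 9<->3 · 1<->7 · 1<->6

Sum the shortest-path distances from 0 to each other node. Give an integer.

17

Distances from 0: 1:1, 2:2, 3:2, 4:2, 5:2, 6:2, 7:2, 8:2, 9:2.
Sum = 1 + 2 + 2 + 2 + 2 + 2 + 2 + 2 + 2 = 17.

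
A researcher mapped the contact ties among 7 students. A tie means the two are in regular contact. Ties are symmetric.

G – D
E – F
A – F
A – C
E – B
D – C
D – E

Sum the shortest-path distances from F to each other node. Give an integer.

Distances from F: A:1, B:2, C:2, D:2, E:1, G:3.
Sum = 1 + 2 + 2 + 2 + 1 + 3 = 11.

11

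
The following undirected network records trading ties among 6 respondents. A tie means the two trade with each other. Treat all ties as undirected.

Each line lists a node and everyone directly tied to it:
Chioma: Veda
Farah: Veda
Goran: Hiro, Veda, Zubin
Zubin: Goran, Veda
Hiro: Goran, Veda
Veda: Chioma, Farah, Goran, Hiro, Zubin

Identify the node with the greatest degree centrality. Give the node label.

Degrees — Chioma:1, Farah:1, Goran:3, Hiro:2, Veda:5, Zubin:2.
The maximum is 5, attained only by Veda.

Veda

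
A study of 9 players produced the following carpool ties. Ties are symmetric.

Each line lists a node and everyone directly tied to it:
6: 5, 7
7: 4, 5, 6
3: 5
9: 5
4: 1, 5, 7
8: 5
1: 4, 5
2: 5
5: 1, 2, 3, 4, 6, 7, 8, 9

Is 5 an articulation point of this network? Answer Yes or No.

Removing 5 leaves {1, 4, 6, and 7} with no path to {9}, so the network splits into 5 components. 5 is a cut vertex.

Yes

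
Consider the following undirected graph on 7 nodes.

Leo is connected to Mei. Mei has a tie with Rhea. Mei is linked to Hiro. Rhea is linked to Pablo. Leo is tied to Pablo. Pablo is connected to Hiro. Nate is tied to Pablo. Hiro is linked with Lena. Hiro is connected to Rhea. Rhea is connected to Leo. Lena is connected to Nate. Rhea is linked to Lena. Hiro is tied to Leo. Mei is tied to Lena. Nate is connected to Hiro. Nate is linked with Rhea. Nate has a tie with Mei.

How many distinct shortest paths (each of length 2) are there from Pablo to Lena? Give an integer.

The shortest distance is 2. The length-2 paths are: Pablo–Rhea–Lena; Pablo–Hiro–Lena; Pablo–Nate–Lena.
That gives 3 distinct shortest paths.

3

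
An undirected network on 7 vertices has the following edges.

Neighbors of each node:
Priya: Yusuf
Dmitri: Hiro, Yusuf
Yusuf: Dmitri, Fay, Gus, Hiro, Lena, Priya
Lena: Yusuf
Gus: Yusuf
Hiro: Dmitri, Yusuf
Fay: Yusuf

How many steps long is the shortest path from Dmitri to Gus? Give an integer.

One shortest route is Dmitri – Yusuf – Gus, which uses 2 edges, and Dmitri and Gus are not directly tied, so nothing shorter exists. So d(Dmitri,Gus) = 2.

2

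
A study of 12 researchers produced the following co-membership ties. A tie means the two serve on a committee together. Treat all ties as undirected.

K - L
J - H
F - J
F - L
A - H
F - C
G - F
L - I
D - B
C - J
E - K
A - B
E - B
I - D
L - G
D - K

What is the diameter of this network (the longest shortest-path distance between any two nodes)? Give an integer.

4

Eccentricity of each node (its greatest distance to any other): A:4, B:4, C:4, D:4, E:4, F:4, G:4, H:4, I:4, J:4, K:4, L:4.
The maximum eccentricity is 4, realized for instance by the pair K–H via K – E – B – A – H. So the diameter is 4.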